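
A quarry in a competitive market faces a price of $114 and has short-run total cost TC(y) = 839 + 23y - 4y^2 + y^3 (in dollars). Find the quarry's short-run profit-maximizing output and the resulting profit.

Profit = -$349 at y = 7

AVC = 23 - 4y + y^2; min AVC = $19 at y = 2. Since P = $114 ≥ min AVC, the firm produces.
MC = 23 - 8y + 3y^2. Setting P = MC and taking the root on the rising branch gives y* = 7.
TR = 114·7 = 798. TC = 839 + 308 = 1147. Profit = 798 − 1147 = -$349.
By producing, the firm covers all variable cost plus $490 of fixed cost; shutting down would lose the full $839.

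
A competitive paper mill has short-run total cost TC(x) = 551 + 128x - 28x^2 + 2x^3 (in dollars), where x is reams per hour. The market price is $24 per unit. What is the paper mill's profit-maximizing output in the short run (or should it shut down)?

Strip out fixed cost: VC = 128x - 28x^2 + 2x^3. Then AVC = 128 - 28x + 2x^2 and MC = 128 - 56x + 6x^2.
The AVC parabola has its vertex at x = 28/4 = 7, where AVC = 128 - 28·7 + 2·7^2 = $30.
P = $24 lies below min AVC = $30; no output level covers variable cost.
The firm minimizes its loss by shutting down and losing only its fixed cost of $551.

Shut down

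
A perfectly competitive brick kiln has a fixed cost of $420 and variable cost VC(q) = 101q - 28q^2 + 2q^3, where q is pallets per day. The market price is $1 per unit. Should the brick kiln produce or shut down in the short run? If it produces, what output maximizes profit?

Shut down

From TC, MC = TC'(q) = 101 - 56q + 6q^2 and AVC = VC/q = 101 - 28q + 2q^2.
AVC hits its minimum where MC = AVC, at q = 7, giving min AVC = 101 - 28·7 + 2·7^2 = $3.
Since P = $1 < min AVC = $3, price fails to cover variable cost at any output.
Best response: produce nothing and absorb the $420 fixed cost.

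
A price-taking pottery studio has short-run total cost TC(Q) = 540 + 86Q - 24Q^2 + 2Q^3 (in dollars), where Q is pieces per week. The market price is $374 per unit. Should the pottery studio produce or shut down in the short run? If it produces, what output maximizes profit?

Produce at Q = 12

Strip out fixed cost: VC = 86Q - 24Q^2 + 2Q^3. Then AVC = 86 - 24Q + 2Q^2 and MC = 86 - 48Q + 6Q^2.
The AVC parabola has its vertex at Q = 24/4 = 6, where AVC = 86 - 24·6 + 2·6^2 = $14.
Because $374 ≥ $14, revenue can cover variable cost; the firm operates.
Set P = MC: 374 = 86 - 48Q + 6Q^2 → -288 - 48Q + 6Q^2 = 0. The roots are Q = -4 and Q = 12; the profit-maximizing output is on the rising part of MC, so Q* = 12.
Check: AVC at Q = 12 is $86 ≤ P, so revenue covers variable cost.
Profit = P·Q − TC = 374·12 − 1572 = $2916.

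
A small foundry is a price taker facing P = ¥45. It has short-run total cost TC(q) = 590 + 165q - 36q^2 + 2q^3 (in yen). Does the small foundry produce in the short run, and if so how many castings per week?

Produce at q = 10

From TC, MC = TC'(q) = 165 - 72q + 6q^2 and AVC = VC/q = 165 - 36q + 2q^2.
AVC hits its minimum where MC = AVC, at q = 9, giving min AVC = 165 - 36·9 + 2·9^2 = ¥3.
Because ¥45 ≥ ¥3, revenue can cover variable cost; the firm operates.
Solving P = MC: 120 - 72q + 6q^2 = 0 ⇒ q = 2 or 10. On the upward-sloping branch, q* = 10.
Check: AVC at q = 10 is ¥5 ≤ P, so revenue covers variable cost.
Profit = P·q − TC = 45·10 − 640 = -¥190, a loss, but smaller than the ¥590 fixed cost the firm would lose by shutting down.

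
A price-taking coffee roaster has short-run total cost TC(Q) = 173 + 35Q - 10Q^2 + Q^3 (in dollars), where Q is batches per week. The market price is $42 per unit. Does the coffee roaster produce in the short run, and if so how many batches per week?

Strip out fixed cost: VC = 35Q - 10Q^2 + Q^3. Then AVC = 35 - 10Q + Q^2 and MC = 35 - 20Q + 3Q^2.
AVC is minimized where dAVC/dQ = -10 + 2Q = 0, at Q = 5; min AVC = 35 - 10·5 + 5^2 = $10.
P = $42 exceeds min AVC = $10, so the firm stays open.
Set P = MC: 42 = 35 - 20Q + 3Q^2 → -7 - 20Q + 3Q^2 = 0. The roots are Q = -1/3 and Q = 7; the profit-maximizing output is on the rising part of MC, so Q* = 7.
Check: AVC at Q = 7 is $14 ≤ P, so revenue covers variable cost.
Profit = P·Q − TC = 42·7 − 271 = $23.

Produce at Q = 7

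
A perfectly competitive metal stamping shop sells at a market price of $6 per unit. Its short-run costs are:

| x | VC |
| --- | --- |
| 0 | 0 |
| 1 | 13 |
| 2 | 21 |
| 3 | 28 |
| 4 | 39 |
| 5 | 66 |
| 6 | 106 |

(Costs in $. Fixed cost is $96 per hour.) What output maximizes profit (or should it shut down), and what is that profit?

x = 0 (shut down); profit = -$96

Tabulate TR − TC: x=0: -96; x=1: -103; x=2: -105; x=3: -106; x=4: -111; x=5: -132; x=6: -166.
Profit is highest at x = 0. Equivalently, the lowest AVC in the table is 28/3 ≈ $9.33 at x = 3, and P = $6 falls below it — price never covers variable cost, so the firm shuts down and loses only its fixed cost.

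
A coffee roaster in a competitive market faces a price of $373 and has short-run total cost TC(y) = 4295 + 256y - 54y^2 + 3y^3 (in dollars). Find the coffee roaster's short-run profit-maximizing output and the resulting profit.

AVC = 256 - 54y + 3y^2; min AVC = $13 at y = 9. Since P = $373 ≥ min AVC, the firm produces.
MC = 256 - 108y + 9y^2. Setting P = MC and taking the root on the rising branch gives y* = 13.
TR = 373·13 = 4849. TC = 4295 + 793 = 5088. Profit = 4849 − 5088 = -$239.
By producing, the firm covers all variable cost plus $4056 of fixed cost; shutting down would lose the full $4295.

Profit = -$239 at y = 13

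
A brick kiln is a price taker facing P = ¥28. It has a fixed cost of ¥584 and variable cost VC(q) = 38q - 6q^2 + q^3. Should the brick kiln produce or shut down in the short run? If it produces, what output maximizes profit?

Variable cost is VC = 38q - 6q^2 + q^3, so AVC = VC/q = 38 - 6q + q^2 and MC = dTC/dq = 38 - 12q + 3q^2.
AVC is minimized where dAVC/dq = -6 + 2q = 0, at q = 3; min AVC = 38 - 6·3 + 3^2 = ¥29.
Since P = ¥28 < min AVC = ¥29, price fails to cover variable cost at any output.
Best response: produce nothing and absorb the ¥584 fixed cost.

Shut down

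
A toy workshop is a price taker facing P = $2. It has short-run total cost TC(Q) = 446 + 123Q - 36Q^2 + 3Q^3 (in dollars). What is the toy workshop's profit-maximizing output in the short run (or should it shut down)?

Shut down

From TC, MC = TC'(Q) = 123 - 72Q + 9Q^2 and AVC = VC/Q = 123 - 36Q + 3Q^2.
AVC is minimized where dAVC/dQ = -36 + 6Q = 0, at Q = 6; min AVC = 123 - 36·6 + 3·6^2 = $15.
With P < min AVC ($2 < $15), every unit sold adds to the loss.
Shutting down limits the loss to fixed cost, $446.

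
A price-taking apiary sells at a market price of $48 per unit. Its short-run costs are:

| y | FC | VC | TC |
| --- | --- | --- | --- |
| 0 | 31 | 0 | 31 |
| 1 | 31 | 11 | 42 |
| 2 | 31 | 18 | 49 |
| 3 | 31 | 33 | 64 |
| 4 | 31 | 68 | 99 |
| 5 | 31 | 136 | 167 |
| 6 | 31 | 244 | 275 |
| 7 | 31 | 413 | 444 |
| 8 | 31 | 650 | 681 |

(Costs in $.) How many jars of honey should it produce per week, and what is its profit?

Compute π = P·y − TC at each output: y=0: -31; y=1: 6; y=2: 47; y=3: 80; y=4: 93; y=5: 73; y=6: 13; y=7: -108; y=8: -297.
Profit is maximized at y = 4. AVC there is 68/4 = $17 ≤ P, so producing beats shutting down (which would give -$31).

y = 4; profit = $93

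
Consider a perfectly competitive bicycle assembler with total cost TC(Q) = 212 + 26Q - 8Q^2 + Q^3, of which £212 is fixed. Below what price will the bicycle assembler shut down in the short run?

The firm shuts down when price falls below the minimum of average variable cost. AVC = VC/Q = 26 - 8Q + Q^2.
At the minimum of AVC, MC = AVC. MC = 26 - 16Q + 3Q^2; setting MC = AVC gives 2Q^2 - 8Q = 0, so Q = 4. min AVC = 10.
The firm shuts down for any P below £10.

£10 per unit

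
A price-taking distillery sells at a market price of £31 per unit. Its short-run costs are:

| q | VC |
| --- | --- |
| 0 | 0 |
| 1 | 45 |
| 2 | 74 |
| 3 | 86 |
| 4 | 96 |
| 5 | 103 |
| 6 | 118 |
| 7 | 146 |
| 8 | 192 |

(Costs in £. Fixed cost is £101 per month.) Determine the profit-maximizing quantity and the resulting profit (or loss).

q = 7; profit = -£30

Profit at each row (π = 31q − TC): q=0: -101; q=1: -115; q=2: -113; q=3: -94; q=4: -73; q=5: -49; q=6: -33; q=7: -30; q=8: -45.
Profit is maximized at q = 7. AVC there is 146/7 = £20.86 ≤ P, so producing beats shutting down (which would give -£101).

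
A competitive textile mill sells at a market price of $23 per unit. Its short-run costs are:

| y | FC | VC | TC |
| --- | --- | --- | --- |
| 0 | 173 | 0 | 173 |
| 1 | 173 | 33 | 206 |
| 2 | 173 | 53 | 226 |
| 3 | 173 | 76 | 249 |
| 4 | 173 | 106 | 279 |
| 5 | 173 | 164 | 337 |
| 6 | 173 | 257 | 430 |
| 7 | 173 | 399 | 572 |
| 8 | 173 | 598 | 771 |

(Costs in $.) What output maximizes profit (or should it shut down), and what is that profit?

Profit at each row (π = 23y − TC): y=0: -173; y=1: -183; y=2: -180; y=3: -180; y=4: -187; y=5: -222; y=6: -292; y=7: -411; y=8: -587.
Profit is highest at y = 0. Equivalently, the lowest AVC in the table is 76/3 ≈ $25.33 at y = 3, and P = $23 falls below it — price never covers variable cost, so the firm shuts down and loses only its fixed cost.

y = 0 (shut down); profit = -$173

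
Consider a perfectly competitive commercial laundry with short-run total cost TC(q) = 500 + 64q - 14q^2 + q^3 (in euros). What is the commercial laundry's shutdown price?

€15 per unit

Short-run supply begins at min AVC. From VC = 64q - 14q^2 + q^3, AVC = 64 - 14q + q^2.
dAVC/dq = -14 + 2q = 0 gives q = 7. min AVC = 64 - 14·7 + 7^2 = 15.
So the shutdown price is €15.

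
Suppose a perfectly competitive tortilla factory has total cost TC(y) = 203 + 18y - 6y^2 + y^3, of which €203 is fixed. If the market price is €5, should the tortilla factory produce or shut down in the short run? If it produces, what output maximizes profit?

Shut down

From TC, MC = TC'(y) = 18 - 12y + 3y^2 and AVC = VC/y = 18 - 6y + y^2.
AVC hits its minimum where MC = AVC, at y = 3, giving min AVC = 18 - 6·3 + 3^2 = €9.
With P < min AVC (€5 < €9), every unit sold adds to the loss.
Shutting down limits the loss to fixed cost, €203.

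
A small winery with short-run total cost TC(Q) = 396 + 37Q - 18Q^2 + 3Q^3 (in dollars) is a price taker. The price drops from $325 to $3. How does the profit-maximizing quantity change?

Output falls from 8 to 0 (the firm shuts down)

MC = 37 - 36Q + 9Q^2; the shutdown threshold is min AVC = $10 (at Q = 3).
At P = $325 ≥ min AVC, set P = MC on the rising branch: Q = 8.
At P = $3 < min AVC = $10, price no longer covers variable cost at any output, so the firm shuts down: Q = 0.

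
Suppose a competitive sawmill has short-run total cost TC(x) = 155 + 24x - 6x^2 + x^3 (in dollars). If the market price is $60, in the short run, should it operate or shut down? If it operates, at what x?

From TC, MC = TC'(x) = 24 - 12x + 3x^2 and AVC = VC/x = 24 - 6x + x^2.
AVC is minimized where dAVC/dx = -6 + 2x = 0, at x = 3; min AVC = 24 - 6·3 + 3^2 = $15.
P = $60 exceeds min AVC = $15, so the firm stays open.
Set P = MC: 60 = 24 - 12x + 3x^2 → -36 - 12x + 3x^2 = 0. The roots are x = -2 and x = 6; the profit-maximizing output is on the rising part of MC, so x* = 6.
Check: AVC at x = 6 is $24 ≤ P, so revenue covers variable cost.
Profit = P·x − TC = 60·6 − 299 = $61.

Produce at x = 6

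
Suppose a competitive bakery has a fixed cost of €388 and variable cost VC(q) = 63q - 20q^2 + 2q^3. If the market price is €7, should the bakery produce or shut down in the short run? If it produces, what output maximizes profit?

Shut down

Variable cost is VC = 63q - 20q^2 + 2q^3, so AVC = VC/q = 63 - 20q + 2q^2 and MC = dTC/dq = 63 - 40q + 6q^2.
The AVC parabola has its vertex at q = 20/4 = 5, where AVC = 63 - 20·5 + 2·5^2 = €13.
P = €7 lies below min AVC = €13; no output level covers variable cost.
The firm minimizes its loss by shutting down and losing only its fixed cost of €388.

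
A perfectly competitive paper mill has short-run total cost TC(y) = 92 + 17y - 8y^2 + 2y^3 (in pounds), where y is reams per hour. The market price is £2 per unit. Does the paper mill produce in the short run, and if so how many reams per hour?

From TC, MC = TC'(y) = 17 - 16y + 6y^2 and AVC = VC/y = 17 - 8y + 2y^2.
AVC is minimized where dAVC/dy = -8 + 4y = 0, at y = 2; min AVC = 17 - 8·2 + 2·2^2 = £9.
Since P = £2 < min AVC = £9, price fails to cover variable cost at any output.
The firm minimizes its loss by shutting down and losing only its fixed cost of £92.

Shut down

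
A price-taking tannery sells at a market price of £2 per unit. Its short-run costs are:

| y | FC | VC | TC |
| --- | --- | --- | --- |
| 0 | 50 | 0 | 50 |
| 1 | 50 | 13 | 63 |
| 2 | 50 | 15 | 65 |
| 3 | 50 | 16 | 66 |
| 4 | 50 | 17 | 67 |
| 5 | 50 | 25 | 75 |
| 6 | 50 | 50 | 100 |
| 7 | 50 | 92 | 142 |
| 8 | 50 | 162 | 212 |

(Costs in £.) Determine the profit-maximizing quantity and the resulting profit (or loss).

y = 0 (shut down); profit = -£50

Profit at each row (π = 2y − TC): y=0: -50; y=1: -61; y=2: -61; y=3: -60; y=4: -59; y=5: -65; y=6: -88; y=7: -128; y=8: -196.
Profit is highest at y = 0. Equivalently, the lowest AVC in the table is 17/4 ≈ £4.25 at y = 4, and P = £2 falls below it — price never covers variable cost, so the firm shuts down and loses only its fixed cost.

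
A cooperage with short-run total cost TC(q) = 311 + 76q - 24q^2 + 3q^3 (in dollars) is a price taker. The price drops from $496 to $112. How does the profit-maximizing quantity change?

MC = 76 - 48q + 9q^2; the shutdown threshold is min AVC = $28 (at q = 4).
At P = $496 ≥ min AVC, set P = MC on the rising branch: q = 10.
At P = $112 ≥ min AVC, set P = MC: q = 6. The firm stays open but cuts output.

Output falls from 10 to 6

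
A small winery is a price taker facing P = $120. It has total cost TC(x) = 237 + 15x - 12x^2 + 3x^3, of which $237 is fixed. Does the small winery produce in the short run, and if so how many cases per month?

From TC, MC = TC'(x) = 15 - 24x + 9x^2 and AVC = VC/x = 15 - 12x + 3x^2.
AVC hits its minimum where MC = AVC, at x = 2, giving min AVC = 15 - 12·2 + 3·2^2 = $3.
Since P = $120 ≥ min AVC = $3, price covers variable cost and the firm should produce.
Set P = MC: 120 = 15 - 24x + 9x^2 → -105 - 24x + 9x^2 = 0. The roots are x = -7/3 and x = 5; the profit-maximizing output is on the rising part of MC, so x* = 5.
Check: AVC at x = 5 is $30 ≤ P, so revenue covers variable cost.
Profit = P·x − TC = 120·5 − 387 = $213.

Produce at x = 5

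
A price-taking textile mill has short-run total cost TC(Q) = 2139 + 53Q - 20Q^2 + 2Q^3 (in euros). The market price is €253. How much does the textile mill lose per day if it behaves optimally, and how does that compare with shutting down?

Profit = -€139 at Q = 10

AVC = 53 - 20Q + 2Q^2 has its minimum €3 at Q = 5; price €253 clears that bar, so the firm operates.
With MC = 53 - 40Q + 6Q^2, P = MC on the upward-sloping part at Q* = 10.
TR = 253·10 = 2530. TC = 2139 + 530 = 2669. Profit = 2530 − 2669 = -€139.
That loss of €139 beats the €2139 the firm would lose by shutting down; producing recovers €2000 of fixed cost.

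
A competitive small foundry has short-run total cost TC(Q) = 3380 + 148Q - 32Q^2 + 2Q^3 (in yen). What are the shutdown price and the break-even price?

AVC = 148 - 32Q + 2Q^2; minimized at Q = 8, giving min AVC = ¥20. That is the shutdown price.
ATC = 3380/Q + 148 - 32Q + 2Q^2. Setting dATC/dQ = −3380/Q^2 − 32 + 4Q = 0 gives Q = 13 (since 4·13^3 − 32·13^2 = 3380).
min ATC = 3380/13 + 148 − 32·13 + 2·13^2 = ¥330. That is the break-even price.
Between these two prices the firm operates at a loss; above ¥330 it earns a profit.

Shutdown price = ¥20; break-even price = ¥330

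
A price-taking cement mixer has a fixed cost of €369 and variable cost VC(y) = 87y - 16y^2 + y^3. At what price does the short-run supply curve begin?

The firm shuts down when price falls below the minimum of average variable cost. AVC = VC/y = 87 - 16y + y^2.
dAVC/dy = -16 + 2y = 0 gives y = 8. min AVC = 87 - 16·8 + 8^2 = 23.
For P < €23 the firm produces nothing.

€23 per unit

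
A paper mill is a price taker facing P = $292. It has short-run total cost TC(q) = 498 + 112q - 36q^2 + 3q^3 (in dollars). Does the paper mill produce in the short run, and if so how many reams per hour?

Produce at q = 10

From TC, MC = TC'(q) = 112 - 72q + 9q^2 and AVC = VC/q = 112 - 36q + 3q^2.
The AVC parabola has its vertex at q = 36/6 = 6, where AVC = 112 - 36·6 + 3·6^2 = $4.
Since P = $292 ≥ min AVC = $4, price covers variable cost and the firm should produce.
P = MC gives -180 - 72q + 9q^2 = 0, with roots -2 and 10. Take the larger (rising MC): q* = 10.
Check: AVC at q = 10 is $52 ≤ P, so revenue covers variable cost.
Profit = P·q − TC = 292·10 − 1018 = $1902.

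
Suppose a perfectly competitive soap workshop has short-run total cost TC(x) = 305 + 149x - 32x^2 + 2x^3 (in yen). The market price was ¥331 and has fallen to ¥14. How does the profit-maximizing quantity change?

MC = 149 - 64x + 6x^2; the shutdown threshold is min AVC = ¥21 (at x = 8).
At P = ¥331 ≥ min AVC, set P = MC on the rising branch: x = 13.
At P = ¥14 < min AVC = ¥21, price no longer covers variable cost at any output, so the firm shuts down: x = 0.

Output falls from 13 to 0 (the firm shuts down)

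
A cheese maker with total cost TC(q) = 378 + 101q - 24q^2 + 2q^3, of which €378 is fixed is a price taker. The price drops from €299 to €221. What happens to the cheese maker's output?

Output falls from 11 to 10

AVC = 101 - 24q + 2q^2, minimized at q = 6 where min AVC = €29. MC = 101 - 48q + 6q^2.
With P = €299 above the shutdown price, P = MC gives q = 11.
At P = €221 ≥ min AVC, set P = MC: q = 10. The firm stays open but cuts output.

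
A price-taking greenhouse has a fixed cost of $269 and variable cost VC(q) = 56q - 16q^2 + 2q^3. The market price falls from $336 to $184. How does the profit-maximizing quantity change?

Output falls from 10 to 8

AVC = 56 - 16q + 2q^2, minimized at q = 4 where min AVC = $24. MC = 56 - 32q + 6q^2.
With P = $336 above the shutdown price, P = MC gives q = 10.
At P = $184 ≥ min AVC, set P = MC: q = 8. The firm stays open but cuts output.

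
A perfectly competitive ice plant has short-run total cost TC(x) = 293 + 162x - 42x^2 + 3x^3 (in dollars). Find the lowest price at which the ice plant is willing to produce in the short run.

$15 per unit

The shutdown price is the minimum of AVC. VC = 162x - 42x^2 + 3x^3, so AVC = 162 - 42x + 3x^2.
At the minimum of AVC, MC = AVC. MC = 162 - 84x + 9x^2; setting MC = AVC gives 6x^2 - 42x = 0, so x = 7. min AVC = 15.
The firm shuts down for any P below $15.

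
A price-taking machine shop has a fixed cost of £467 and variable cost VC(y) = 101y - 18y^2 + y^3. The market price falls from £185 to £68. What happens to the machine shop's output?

AVC = 101 - 18y + y^2, minimized at y = 9 where min AVC = £20. MC = 101 - 36y + 3y^2.
At P = £185 ≥ min AVC, set P = MC on the rising branch: y = 14.
At P = £68 ≥ min AVC, set P = MC: y = 11. The firm stays open but cuts output.

Output falls from 14 to 11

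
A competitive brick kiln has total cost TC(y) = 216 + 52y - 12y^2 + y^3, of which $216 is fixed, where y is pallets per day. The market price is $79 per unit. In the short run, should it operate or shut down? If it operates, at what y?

Variable cost is VC = 52y - 12y^2 + y^3, so AVC = VC/y = 52 - 12y + y^2 and MC = dTC/dy = 52 - 24y + 3y^2.
AVC hits its minimum where MC = AVC, at y = 6, giving min AVC = 52 - 12·6 + 6^2 = $16.
Since P = $79 ≥ min AVC = $16, price covers variable cost and the firm should produce.
Set P = MC: 79 = 52 - 24y + 3y^2 → -27 - 24y + 3y^2 = 0. The roots are y = -1 and y = 9; the profit-maximizing output is on the rising part of MC, so y* = 9.
Check: AVC at y = 9 is $25 ≤ P, so revenue covers variable cost.
Profit = P·y − TC = 79·9 − 441 = $270.

Produce at y = 9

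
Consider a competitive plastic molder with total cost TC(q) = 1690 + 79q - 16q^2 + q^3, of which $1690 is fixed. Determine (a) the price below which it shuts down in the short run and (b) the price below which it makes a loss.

Shutdown price = $15; break-even price = $170

AVC = 79 - 16q + q^2; minimized at q = 8, giving min AVC = $15. That is the shutdown price.
ATC = 1690/q + 79 - 16q + q^2. Setting dATC/dq = −1690/q^2 − 16 + 2q = 0 gives q = 13 (since 2·13^3 − 16·13^2 = 1690).
min ATC = 1690/13 + 79 − 16·13 + 13^2 = $170. That is the break-even price.
For $15 ≤ P < $170 the firm produces at a loss; below $15 it shuts down.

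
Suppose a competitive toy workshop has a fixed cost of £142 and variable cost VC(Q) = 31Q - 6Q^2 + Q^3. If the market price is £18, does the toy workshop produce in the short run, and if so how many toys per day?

Shut down

Variable cost is VC = 31Q - 6Q^2 + Q^3, so AVC = VC/Q = 31 - 6Q + Q^2 and MC = dTC/dQ = 31 - 12Q + 3Q^2.
AVC hits its minimum where MC = AVC, at Q = 3, giving min AVC = 31 - 6·3 + 3^2 = £22.
Since P = £18 < min AVC = £22, price fails to cover variable cost at any output.
Shutting down limits the loss to fixed cost, £142.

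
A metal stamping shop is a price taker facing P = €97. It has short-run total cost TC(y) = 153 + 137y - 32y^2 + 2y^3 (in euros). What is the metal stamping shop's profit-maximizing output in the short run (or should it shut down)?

Variable cost is VC = 137y - 32y^2 + 2y^3, so AVC = VC/y = 137 - 32y + 2y^2 and MC = dTC/dy = 137 - 64y + 6y^2.
The AVC parabola has its vertex at y = 32/4 = 8, where AVC = 137 - 32·8 + 2·8^2 = €9.
Since P = €97 ≥ min AVC = €9, price covers variable cost and the firm should produce.
P = MC gives 40 - 64y + 6y^2 = 0, with roots 2/3 and 10. Take the larger (rising MC): y* = 10.
Check: AVC at y = 10 is €17 ≤ P, so revenue covers variable cost.
Profit = P·y − TC = 97·10 − 323 = €647.

Produce at y = 10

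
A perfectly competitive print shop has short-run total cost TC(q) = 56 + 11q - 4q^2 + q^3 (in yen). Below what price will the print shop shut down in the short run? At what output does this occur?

¥7 per unit, at q = 2

Short-run supply begins at min AVC. From VC = 11q - 4q^2 + q^3, AVC = 11 - 4q + q^2.
dAVC/dq = -4 + 2q = 0 gives q = 2. min AVC = 11 - 4·2 + 2^2 = 7.
So the shutdown price is ¥7.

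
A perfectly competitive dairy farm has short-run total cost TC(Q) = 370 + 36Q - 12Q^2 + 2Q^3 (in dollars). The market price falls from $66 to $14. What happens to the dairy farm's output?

Output falls from 5 to 0 (the firm shuts down)

AVC = 36 - 12Q + 2Q^2, minimized at Q = 3 where min AVC = $18. MC = 36 - 24Q + 6Q^2.
With P = $66 above the shutdown price, P = MC gives Q = 5.
At P = $14 < min AVC = $18, price no longer covers variable cost at any output, so the firm shuts down: Q = 0.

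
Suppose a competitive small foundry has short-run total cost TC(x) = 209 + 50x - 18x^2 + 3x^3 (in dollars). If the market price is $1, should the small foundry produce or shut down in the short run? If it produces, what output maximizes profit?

From TC, MC = TC'(x) = 50 - 36x + 9x^2 and AVC = VC/x = 50 - 18x + 3x^2.
The AVC parabola has its vertex at x = 18/6 = 3, where AVC = 50 - 18·3 + 3·3^2 = $23.
With P < min AVC ($1 < $23), every unit sold adds to the loss.
The firm minimizes its loss by shutting down and losing only its fixed cost of $209.

Shut down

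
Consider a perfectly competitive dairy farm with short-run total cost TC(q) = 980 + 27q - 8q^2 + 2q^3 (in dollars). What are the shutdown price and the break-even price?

Shutdown price = $19; break-even price = $209

AVC = 27 - 8q + 2q^2; minimized at q = 2, giving min AVC = $19. That is the shutdown price.
ATC = 980/q + 27 - 8q + 2q^2. Setting dATC/dq = −980/q^2 − 8 + 4q = 0 gives q = 7 (since 4·7^3 − 8·7^2 = 980).
min ATC = 980/7 + 27 − 8·7 + 2·7^2 = $209. That is the break-even price.
For $19 ≤ P < $209 the firm produces at a loss; below $19 it shuts down.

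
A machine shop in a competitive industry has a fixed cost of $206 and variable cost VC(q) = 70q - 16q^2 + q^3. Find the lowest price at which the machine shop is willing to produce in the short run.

The shutdown price is the minimum of AVC. VC = 70q - 16q^2 + q^3, so AVC = 70 - 16q + q^2.
dAVC/dq = -16 + 2q = 0 gives q = 8. min AVC = 70 - 16·8 + 8^2 = 6.
The firm shuts down for any P below $6.

$6 per unit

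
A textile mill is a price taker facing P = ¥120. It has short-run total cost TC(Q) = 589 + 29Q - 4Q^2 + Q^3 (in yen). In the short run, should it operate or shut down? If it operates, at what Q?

Produce at Q = 7

Strip out fixed cost: VC = 29Q - 4Q^2 + Q^3. Then AVC = 29 - 4Q + Q^2 and MC = 29 - 8Q + 3Q^2.
AVC hits its minimum where MC = AVC, at Q = 2, giving min AVC = 29 - 4·2 + 2^2 = ¥25.
Because ¥120 ≥ ¥25, revenue can cover variable cost; the firm operates.
Set P = MC: 120 = 29 - 8Q + 3Q^2 → -91 - 8Q + 3Q^2 = 0. The roots are Q = -13/3 and Q = 7; the profit-maximizing output is on the rising part of MC, so Q* = 7.
Check: AVC at Q = 7 is ¥50 ≤ P, so revenue covers variable cost.
Profit = P·Q − TC = 120·7 − 939 = -¥99, a loss, but smaller than the ¥589 fixed cost the firm would lose by shutting down.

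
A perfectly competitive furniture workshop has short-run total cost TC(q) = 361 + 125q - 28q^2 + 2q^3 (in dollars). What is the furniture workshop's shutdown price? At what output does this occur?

Short-run supply begins at min AVC. From VC = 125q - 28q^2 + 2q^3, AVC = 125 - 28q + 2q^2.
At the minimum of AVC, MC = AVC. MC = 125 - 56q + 6q^2; setting MC = AVC gives 4q^2 - 28q = 0, so q = 7. min AVC = 27.
So the shutdown price is $27.

$27 per unit, at q = 7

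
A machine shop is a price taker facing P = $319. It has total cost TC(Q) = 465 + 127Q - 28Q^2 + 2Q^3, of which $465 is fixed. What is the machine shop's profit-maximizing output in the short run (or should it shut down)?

Variable cost is VC = 127Q - 28Q^2 + 2Q^3, so AVC = VC/Q = 127 - 28Q + 2Q^2 and MC = dTC/dQ = 127 - 56Q + 6Q^2.
AVC hits its minimum where MC = AVC, at Q = 7, giving min AVC = 127 - 28·7 + 2·7^2 = $29.
Since P = $319 ≥ min AVC = $29, price covers variable cost and the firm should produce.
P = MC gives -192 - 56Q + 6Q^2 = 0, with roots -8/3 and 12. Take the larger (rising MC): Q* = 12.
Check: AVC at Q = 12 is $79 ≤ P, so revenue covers variable cost.
Profit = P·Q − TC = 319·12 − 1413 = $2415.

Produce at Q = 12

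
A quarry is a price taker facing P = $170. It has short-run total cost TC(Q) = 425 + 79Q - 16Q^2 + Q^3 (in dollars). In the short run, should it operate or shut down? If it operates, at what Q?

From TC, MC = TC'(Q) = 79 - 32Q + 3Q^2 and AVC = VC/Q = 79 - 16Q + Q^2.
The AVC parabola has its vertex at Q = 16/2 = 8, where AVC = 79 - 16·8 + 8^2 = $15.
Because $170 ≥ $15, revenue can cover variable cost; the firm operates.
Solving P = MC: -91 - 32Q + 3Q^2 = 0 ⇒ Q = -7/3 or 13. On the upward-sloping branch, Q* = 13.
Check: AVC at Q = 13 is $40 ≤ P, so revenue covers variable cost.
Profit = P·Q − TC = 170·13 − 945 = $1265.

Produce at Q = 13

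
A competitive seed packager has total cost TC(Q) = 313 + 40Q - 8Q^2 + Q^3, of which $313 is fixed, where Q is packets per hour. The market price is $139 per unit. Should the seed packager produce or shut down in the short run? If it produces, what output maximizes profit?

Produce at Q = 9

Variable cost is VC = 40Q - 8Q^2 + Q^3, so AVC = VC/Q = 40 - 8Q + Q^2 and MC = dTC/dQ = 40 - 16Q + 3Q^2.
The AVC parabola has its vertex at Q = 8/2 = 4, where AVC = 40 - 8·4 + 4^2 = $24.
P = $139 exceeds min AVC = $24, so the firm stays open.
Set P = MC: 139 = 40 - 16Q + 3Q^2 → -99 - 16Q + 3Q^2 = 0. The roots are Q = -11/3 and Q = 9; the profit-maximizing output is on the rising part of MC, so Q* = 9.
Check: AVC at Q = 9 is $49 ≤ P, so revenue covers variable cost.
Profit = P·Q − TC = 139·9 − 754 = $497.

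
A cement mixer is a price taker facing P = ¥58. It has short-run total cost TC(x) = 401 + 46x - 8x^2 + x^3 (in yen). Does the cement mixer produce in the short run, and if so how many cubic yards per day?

Variable cost is VC = 46x - 8x^2 + x^3, so AVC = VC/x = 46 - 8x + x^2 and MC = dTC/dx = 46 - 16x + 3x^2.
The AVC parabola has its vertex at x = 8/2 = 4, where AVC = 46 - 8·4 + 4^2 = ¥30.
Since P = ¥58 ≥ min AVC = ¥30, price covers variable cost and the firm should produce.
Set P = MC: 58 = 46 - 16x + 3x^2 → -12 - 16x + 3x^2 = 0. The roots are x = -2/3 and x = 6; the profit-maximizing output is on the rising part of MC, so x* = 6.
Check: AVC at x = 6 is ¥34 ≤ P, so revenue covers variable cost.
Profit = P·x − TC = 58·6 − 605 = -¥257, a loss, but smaller than the ¥401 fixed cost the firm would lose by shutting down.

Produce at x = 6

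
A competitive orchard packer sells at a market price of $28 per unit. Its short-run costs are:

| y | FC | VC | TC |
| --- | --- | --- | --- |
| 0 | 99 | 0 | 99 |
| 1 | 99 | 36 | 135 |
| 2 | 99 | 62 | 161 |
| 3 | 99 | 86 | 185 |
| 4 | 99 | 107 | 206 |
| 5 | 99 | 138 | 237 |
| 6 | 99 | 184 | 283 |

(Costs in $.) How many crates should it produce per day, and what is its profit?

y = 4; profit = -$94

Tabulate TR − TC: y=0: -99; y=1: -107; y=2: -105; y=3: -101; y=4: -94; y=5: -97; y=6: -115.
Profit is maximized at y = 4. AVC there is 107/4 = $26.75 ≤ P, so producing beats shutting down (which would give -$99).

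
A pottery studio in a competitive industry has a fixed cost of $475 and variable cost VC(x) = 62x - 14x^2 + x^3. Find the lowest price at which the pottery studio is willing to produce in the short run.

Short-run supply begins at min AVC. From VC = 62x - 14x^2 + x^3, AVC = 62 - 14x + x^2.
At the minimum of AVC, MC = AVC. MC = 62 - 28x + 3x^2; setting MC = AVC gives 2x^2 - 14x = 0, so x = 7. min AVC = 13.
So the shutdown price is $13.

$13 per unit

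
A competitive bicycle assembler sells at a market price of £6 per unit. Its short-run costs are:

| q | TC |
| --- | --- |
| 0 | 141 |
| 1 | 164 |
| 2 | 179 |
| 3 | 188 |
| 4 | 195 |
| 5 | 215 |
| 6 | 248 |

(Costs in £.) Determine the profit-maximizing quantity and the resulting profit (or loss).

q = 0 (shut down); profit = -£141

Tabulate TR − TC: q=0: -141; q=1: -158; q=2: -167; q=3: -170; q=4: -171; q=5: -185; q=6: -212.
Profit is highest at q = 0. Equivalently, the lowest AVC in the table is 54/4 ≈ £13.50 at q = 4, and P = £6 falls below it — price never covers variable cost, so the firm shuts down and loses only its fixed cost.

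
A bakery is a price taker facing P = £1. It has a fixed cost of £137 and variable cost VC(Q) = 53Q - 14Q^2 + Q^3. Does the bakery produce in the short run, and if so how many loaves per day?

From TC, MC = TC'(Q) = 53 - 28Q + 3Q^2 and AVC = VC/Q = 53 - 14Q + Q^2.
AVC hits its minimum where MC = AVC, at Q = 7, giving min AVC = 53 - 14·7 + 7^2 = £4.
With P < min AVC (£1 < £4), every unit sold adds to the loss.
The firm minimizes its loss by shutting down and losing only its fixed cost of £137.

Shut down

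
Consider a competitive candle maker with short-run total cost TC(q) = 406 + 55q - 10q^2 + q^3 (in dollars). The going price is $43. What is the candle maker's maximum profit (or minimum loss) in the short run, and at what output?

AVC = 55 - 10q + q^2; min AVC = $30 at q = 5. Since P = $43 ≥ min AVC, the firm produces.
With MC = 55 - 20q + 3q^2, P = MC on the upward-sloping part at q* = 6.
TR = 43·6 = 258. TC = 406 + 186 = 592. Profit = 258 − 592 = -$334.
That loss of $334 beats the $406 the firm would lose by shutting down; producing recovers $72 of fixed cost.

Profit = -$334 at q = 6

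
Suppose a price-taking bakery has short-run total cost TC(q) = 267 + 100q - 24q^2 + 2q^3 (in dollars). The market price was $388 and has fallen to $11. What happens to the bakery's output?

AVC = 100 - 24q + 2q^2, minimized at q = 6 where min AVC = $28. MC = 100 - 48q + 6q^2.
At P = $388 ≥ min AVC, set P = MC on the rising branch: q = 12.
At P = $11 < min AVC = $28, price no longer covers variable cost at any output, so the firm shuts down: q = 0.

Output falls from 12 to 0 (the firm shuts down)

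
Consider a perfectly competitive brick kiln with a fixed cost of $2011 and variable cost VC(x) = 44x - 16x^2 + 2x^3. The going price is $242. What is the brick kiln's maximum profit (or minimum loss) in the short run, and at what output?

AVC = 44 - 16x + 2x^2; min AVC = $12 at x = 4. Since P = $242 ≥ min AVC, the firm produces.
MC = 44 - 32x + 6x^2. Setting P = MC and taking the root on the rising branch gives x* = 9.
TR = 242·9 = 2178. TC = 2011 + 558 = 2569. Profit = 2178 − 2569 = -$391.
Shutting down would mean losing the fixed cost of $2011, so operating at a loss of $391 is better by $1620.

Profit = -$391 at x = 9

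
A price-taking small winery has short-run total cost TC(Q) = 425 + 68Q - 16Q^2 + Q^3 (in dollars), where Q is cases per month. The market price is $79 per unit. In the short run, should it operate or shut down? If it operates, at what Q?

Produce at Q = 11

From TC, MC = TC'(Q) = 68 - 32Q + 3Q^2 and AVC = VC/Q = 68 - 16Q + Q^2.
The AVC parabola has its vertex at Q = 16/2 = 8, where AVC = 68 - 16·8 + 8^2 = $4.
Because $79 ≥ $4, revenue can cover variable cost; the firm operates.
Solving P = MC: -11 - 32Q + 3Q^2 = 0 ⇒ Q = -1/3 or 11. On the upward-sloping branch, Q* = 11.
Check: AVC at Q = 11 is $13 ≤ P, so revenue covers variable cost.
Profit = P·Q − TC = 79·11 − 568 = $301.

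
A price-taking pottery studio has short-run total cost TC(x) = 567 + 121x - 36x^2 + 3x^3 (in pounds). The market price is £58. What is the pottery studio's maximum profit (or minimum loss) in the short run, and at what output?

Profit = -£273 at x = 7

AVC = 121 - 36x + 3x^2 has its minimum £13 at x = 6; price £58 clears that bar, so the firm operates.
With MC = 121 - 72x + 9x^2, P = MC on the upward-sloping part at x* = 7.
TR = 58·7 = 406. TC = 567 + 112 = 679. Profit = 406 − 679 = -£273.
By producing, the firm covers all variable cost plus £294 of fixed cost; shutting down would lose the full £567.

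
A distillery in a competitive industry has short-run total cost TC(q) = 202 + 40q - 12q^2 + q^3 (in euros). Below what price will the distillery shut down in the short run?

€4 per unit

The shutdown price is the minimum of AVC. VC = 40q - 12q^2 + q^3, so AVC = 40 - 12q + q^2.
dAVC/dq = -12 + 2q = 0 gives q = 6. min AVC = 40 - 12·6 + 6^2 = 4.
For P < €4 the firm produces nothing.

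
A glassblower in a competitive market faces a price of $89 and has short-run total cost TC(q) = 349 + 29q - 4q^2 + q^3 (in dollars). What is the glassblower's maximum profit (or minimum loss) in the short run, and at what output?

AVC = 29 - 4q + q^2; min AVC = $25 at q = 2. Since P = $89 ≥ min AVC, the firm produces.
MC = 29 - 8q + 3q^2. Setting P = MC and taking the root on the rising branch gives q* = 6.
TR = 89·6 = 534. TC = 349 + 246 = 595. Profit = 534 − 595 = -$61.
By producing, the firm covers all variable cost plus $288 of fixed cost; shutting down would lose the full $349.

Profit = -$61 at q = 6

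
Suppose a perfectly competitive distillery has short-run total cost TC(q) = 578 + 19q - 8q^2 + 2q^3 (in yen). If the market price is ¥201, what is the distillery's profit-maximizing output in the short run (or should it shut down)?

Produce at q = 7

Variable cost is VC = 19q - 8q^2 + 2q^3, so AVC = VC/q = 19 - 8q + 2q^2 and MC = dTC/dq = 19 - 16q + 6q^2.
The AVC parabola has its vertex at q = 8/4 = 2, where AVC = 19 - 8·2 + 2·2^2 = ¥11.
P = ¥201 exceeds min AVC = ¥11, so the firm stays open.
Set P = MC: 201 = 19 - 16q + 6q^2 → -182 - 16q + 6q^2 = 0. The roots are q = -13/3 and q = 7; the profit-maximizing output is on the rising part of MC, so q* = 7.
Check: AVC at q = 7 is ¥61 ≤ P, so revenue covers variable cost.
Profit = P·q − TC = 201·7 − 1005 = ¥402.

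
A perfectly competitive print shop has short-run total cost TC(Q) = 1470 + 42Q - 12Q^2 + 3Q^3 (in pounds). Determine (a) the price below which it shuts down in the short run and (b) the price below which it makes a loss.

Shutdown price = £30; break-even price = £315

AVC = 42 - 12Q + 3Q^2; minimized at Q = 2, giving min AVC = £30. That is the shutdown price.
ATC = 1470/Q + 42 - 12Q + 3Q^2. Setting dATC/dQ = −1470/Q^2 − 12 + 6Q = 0 gives Q = 7 (since 6·7^3 − 12·7^2 = 1470).
min ATC = 1470/7 + 42 − 12·7 + 3·7^2 = £315. That is the break-even price.
Between these two prices the firm operates at a loss; above £315 it earns a profit.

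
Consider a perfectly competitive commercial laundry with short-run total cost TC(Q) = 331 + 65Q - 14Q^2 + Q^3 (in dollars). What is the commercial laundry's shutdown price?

$16 per unit

The shutdown price is the minimum of AVC. VC = 65Q - 14Q^2 + Q^3, so AVC = 65 - 14Q + Q^2.
dAVC/dQ = -14 + 2Q = 0 gives Q = 7. min AVC = 65 - 14·7 + 7^2 = 16.
So the shutdown price is $16.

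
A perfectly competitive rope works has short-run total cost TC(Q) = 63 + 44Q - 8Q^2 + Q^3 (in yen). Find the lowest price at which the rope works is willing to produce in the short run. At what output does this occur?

Short-run supply begins at min AVC. From VC = 44Q - 8Q^2 + Q^3, AVC = 44 - 8Q + Q^2.
dAVC/dQ = -8 + 2Q = 0 gives Q = 4. min AVC = 44 - 8·4 + 4^2 = 28.
So the shutdown price is ¥28.

¥28 per unit, at Q = 4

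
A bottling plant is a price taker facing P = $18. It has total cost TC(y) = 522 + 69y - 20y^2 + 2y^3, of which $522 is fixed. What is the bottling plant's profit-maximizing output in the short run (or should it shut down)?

Variable cost is VC = 69y - 20y^2 + 2y^3, so AVC = VC/y = 69 - 20y + 2y^2 and MC = dTC/dy = 69 - 40y + 6y^2.
AVC is minimized where dAVC/dy = -20 + 4y = 0, at y = 5; min AVC = 69 - 20·5 + 2·5^2 = $19.
With P < min AVC ($18 < $19), every unit sold adds to the loss.
Shutting down limits the loss to fixed cost, $522.

Shut down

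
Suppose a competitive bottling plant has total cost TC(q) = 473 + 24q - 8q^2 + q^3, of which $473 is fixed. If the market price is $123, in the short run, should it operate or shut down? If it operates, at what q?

Strip out fixed cost: VC = 24q - 8q^2 + q^3. Then AVC = 24 - 8q + q^2 and MC = 24 - 16q + 3q^2.
The AVC parabola has its vertex at q = 8/2 = 4, where AVC = 24 - 8·4 + 4^2 = $8.
Because $123 ≥ $8, revenue can cover variable cost; the firm operates.
P = MC gives -99 - 16q + 3q^2 = 0, with roots -11/3 and 9. Take the larger (rising MC): q* = 9.
Check: AVC at q = 9 is $33 ≤ P, so revenue covers variable cost.
Profit = P·q − TC = 123·9 − 770 = $337.

Produce at q = 9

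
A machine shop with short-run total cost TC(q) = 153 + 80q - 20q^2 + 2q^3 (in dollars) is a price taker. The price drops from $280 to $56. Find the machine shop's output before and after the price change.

AVC = 80 - 20q + 2q^2, minimized at q = 5 where min AVC = $30. MC = 80 - 40q + 6q^2.
At P = $280 ≥ min AVC, set P = MC on the rising branch: q = 10.
At P = $56 ≥ min AVC, set P = MC: q = 6. The firm stays open but cuts output.

Output falls from 10 to 6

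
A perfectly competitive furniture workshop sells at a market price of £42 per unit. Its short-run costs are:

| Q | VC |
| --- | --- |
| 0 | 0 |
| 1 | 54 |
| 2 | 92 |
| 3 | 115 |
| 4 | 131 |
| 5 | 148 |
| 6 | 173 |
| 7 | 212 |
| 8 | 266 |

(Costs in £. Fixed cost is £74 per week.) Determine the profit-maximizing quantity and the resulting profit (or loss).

Q = 7; profit = £8

Tabulate TR − TC: Q=0: -74; Q=1: -86; Q=2: -82; Q=3: -63; Q=4: -37; Q=5: -12; Q=6: 5; Q=7: 8; Q=8: -4.
Profit is maximized at Q = 7. AVC there is 212/7 = £30.29 ≤ P, so producing beats shutting down (which would give -£74).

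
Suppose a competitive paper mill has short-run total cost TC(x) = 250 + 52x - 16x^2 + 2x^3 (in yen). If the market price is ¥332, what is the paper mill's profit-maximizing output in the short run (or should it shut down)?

Produce at x = 10

Strip out fixed cost: VC = 52x - 16x^2 + 2x^3. Then AVC = 52 - 16x + 2x^2 and MC = 52 - 32x + 6x^2.
AVC hits its minimum where MC = AVC, at x = 4, giving min AVC = 52 - 16·4 + 2·4^2 = ¥20.
Since P = ¥332 ≥ min AVC = ¥20, price covers variable cost and the firm should produce.
Solving P = MC: -280 - 32x + 6x^2 = 0 ⇒ x = -14/3 or 10. On the upward-sloping branch, x* = 10.
Check: AVC at x = 10 is ¥92 ≤ P, so revenue covers variable cost.
Profit = P·x − TC = 332·10 − 1170 = ¥2150.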